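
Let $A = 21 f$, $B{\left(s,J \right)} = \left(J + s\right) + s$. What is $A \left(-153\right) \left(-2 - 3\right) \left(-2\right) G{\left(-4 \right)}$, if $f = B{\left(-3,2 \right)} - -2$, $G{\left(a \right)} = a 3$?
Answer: $-771120$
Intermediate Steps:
$G{\left(a \right)} = 3 a$
$B{\left(s,J \right)} = J + 2 s$
$f = -2$ ($f = \left(2 + 2 \left(-3\right)\right) - -2 = \left(2 - 6\right) + 2 = -4 + 2 = -2$)
$A = -42$ ($A = 21 \left(-2\right) = -42$)
$A \left(-153\right) \left(-2 - 3\right) \left(-2\right) G{\left(-4 \right)} = \left(-42\right) \left(-153\right) \left(-2 - 3\right) \left(-2\right) 3 \left(-4\right) = 6426 \left(-5\right) \left(-2\right) \left(-12\right) = 6426 \cdot 10 \left(-12\right) = 6426 \left(-120\right) = -771120$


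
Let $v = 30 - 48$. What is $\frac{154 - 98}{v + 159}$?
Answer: $\frac{56}{141} \approx 0.39716$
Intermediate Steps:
$v = -18$
$\frac{154 - 98}{v + 159} = \frac{154 - 98}{-18 + 159} = \frac{1}{141} \cdot 56 = \frac{56}{141}$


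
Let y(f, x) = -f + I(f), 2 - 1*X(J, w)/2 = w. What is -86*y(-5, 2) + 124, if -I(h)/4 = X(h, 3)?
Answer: -994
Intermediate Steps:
X(J, w) = 4 - 2*w
I(h) = 8 (I(h) = -4*(4 - 2*3) = -4*(4 - 6) = -4*(-2) = 8)
y(f, x) = 8 - f (y(f, x) = -f + 8 = 8 - f)
-86*y(-5, 2) + 124 = -86*(8 - 1*(-5)) + 124 = -86*(8 + 5) + 124 = -86*13 + 124 = -1118 + 124 = -994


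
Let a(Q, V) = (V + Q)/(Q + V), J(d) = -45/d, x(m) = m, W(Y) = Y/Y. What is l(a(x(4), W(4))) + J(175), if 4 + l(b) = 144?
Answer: 4891/35 ≈ 139.74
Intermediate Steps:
W(Y) = 1
a(Q, V) = 1 (a(Q, V) = (Q + V)/(Q + V) = 1)
l(b) = 140 (l(b) = -4 + 144 = 140)
l(a(x(4), W(4))) + J(175) = 140 - 45/175 = 140 - 45*1/175 = 140 - 9/35 = 4891/35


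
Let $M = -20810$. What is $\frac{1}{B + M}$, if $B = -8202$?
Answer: $- \frac{1}{29012} \approx -3.4468 \cdot 10^{-5}$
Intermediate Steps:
$\frac{1}{B + M} = \frac{1}{-8202 - 20810} = \frac{1}{-29012} = - \frac{1}{29012}$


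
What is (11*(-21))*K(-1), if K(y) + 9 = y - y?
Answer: 2079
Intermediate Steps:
K(y) = -9 (K(y) = -9 + (y - y) = -9 + 0 = -9)
(11*(-21))*K(-1) = (11*(-21))*(-9) = -231*(-9) = 2079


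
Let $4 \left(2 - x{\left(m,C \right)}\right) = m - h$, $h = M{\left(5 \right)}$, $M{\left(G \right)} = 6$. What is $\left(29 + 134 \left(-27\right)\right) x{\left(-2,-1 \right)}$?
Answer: $-14356$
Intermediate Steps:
$h = 6$
$x{\left(m,C \right)} = \frac{7}{2} - \frac{m}{4}$ ($x{\left(m,C \right)} = 2 - \frac{m - 6}{4} = 2 - \frac{-6 + m}{4} = 2 - \left(- \frac{3}{2} + \frac{m}{4}\right) = \frac{7}{2} - \frac{m}{4}$)
$\left(29 + 134 \left(-27\right)\right) x{\left(-2,-1 \right)} = \left(29 + 134 \left(-27\right)\right) \left(\frac{7}{2} - - \frac{1}{2}\right) = \left(29 - 3618\right) \left(\frac{7}{2} + \frac{1}{2}\right) = \left(-3589\right) 4 = -14356$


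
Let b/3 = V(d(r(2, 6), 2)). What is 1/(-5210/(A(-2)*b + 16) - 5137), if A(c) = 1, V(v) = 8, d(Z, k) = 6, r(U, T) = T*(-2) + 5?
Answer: -4/21069 ≈ -0.00018985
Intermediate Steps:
r(U, T) = 5 - 2*T (r(U, T) = -2*T + 5 = 5 - 2*T)
b = 24 (b = 3*8 = 24)
1/(-5210/(A(-2)*b + 16) - 5137) = 1/(-5210/(1*24 + 16) - 5137) = 1/(-5210/(24 + 16) - 5137) = 1/(-5210/40 - 5137) = 1/(-5210*1/40 - 5137) = 1/(-521/4 - 5137) = 1/(-21069/4) = -4/21069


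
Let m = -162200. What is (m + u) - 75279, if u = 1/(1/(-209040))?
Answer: -446519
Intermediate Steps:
u = -209040 (u = 1/(-1/209040) = -209040)
(m + u) - 75279 = (-162200 - 209040) - 75279 = -371240 - 75279 = -446519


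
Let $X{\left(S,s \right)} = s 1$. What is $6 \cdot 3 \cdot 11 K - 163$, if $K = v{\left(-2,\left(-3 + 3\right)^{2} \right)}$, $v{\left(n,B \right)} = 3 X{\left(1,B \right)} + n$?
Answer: $-559$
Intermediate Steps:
$X{\left(S,s \right)} = s$
$v{\left(n,B \right)} = n + 3 B$ ($v{\left(n,B \right)} = 3 B + n = n + 3 B$)
$K = -2$ ($K = -2 + 3 \left(-3 + 3\right)^{2} = -2 + 3 \cdot 0^{2} = -2 + 3 \cdot 0 = -2 + 0 = -2$)
$6 \cdot 3 \cdot 11 K - 163 = 6 \cdot 3 \cdot 11 \left(-2\right) - 163 = 18 \cdot 11 \left(-2\right) - 163 = 198 \left(-2\right) - 163 = -396 - 163 = -559$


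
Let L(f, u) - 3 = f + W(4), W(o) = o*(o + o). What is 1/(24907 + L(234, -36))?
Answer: 1/25176 ≈ 3.9720e-5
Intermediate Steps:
W(o) = 2*o² (W(o) = o*(2*o) = 2*o²)
L(f, u) = 35 + f (L(f, u) = 3 + (f + 2*4²) = 3 + (f + 2*16) = 3 + (f + 32) = 3 + (32 + f) = 35 + f)
1/(24907 + L(234, -36)) = 1/(24907 + (35 + 234)) = 1/(24907 + 269) = 1/25176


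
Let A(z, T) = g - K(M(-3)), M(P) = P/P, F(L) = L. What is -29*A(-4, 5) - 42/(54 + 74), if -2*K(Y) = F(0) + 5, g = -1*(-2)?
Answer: -8373/64 ≈ -130.83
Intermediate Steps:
g = 2
M(P) = 1
K(Y) = -5/2 (K(Y) = -(0 + 5)/2 = -1/2*5 = -5/2)
A(z, T) = 9/2 (A(z, T) = 2 - 1*(-5/2) = 2 + 5/2 = 9/2)
-29*A(-4, 5) - 42/(54 + 74) = -29*9/2 - 42/(54 + 74) = -261/2 - 42/128 = -261/2 - 42*1/128 = -261/2 - 21/64 = -8373/64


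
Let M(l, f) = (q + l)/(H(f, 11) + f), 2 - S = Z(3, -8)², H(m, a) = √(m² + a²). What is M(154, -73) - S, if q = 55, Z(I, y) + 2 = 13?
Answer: 2696/11 + 95*√218/11 ≈ 372.61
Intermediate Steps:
Z(I, y) = 11 (Z(I, y) = -2 + 13 = 11)
H(m, a) = √(a² + m²)
S = -119 (S = 2 - 1*11² = 2 - 1*121 = 2 - 121 = -119)
M(l, f) = (55 + l)/(f + √(121 + f²)) (M(l, f) = (55 + l)/(√(11² + f²) + f) = (55 + l)/(√(121 + f²) + f) = (55 + l)/(f + √(121 + f²)))
M(154, -73) - S = (55 + 154)/(-73 + √(121 + (-73)²)) - 1*(-119) = 209/(-73 + √(121 + 5329)) + 119 = 209/(-73 + √5450) + 119 = 209/(-73 + 5*√218) + 119 = 119 + 209/(-73 + 5*√218)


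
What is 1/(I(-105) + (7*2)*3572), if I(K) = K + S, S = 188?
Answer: 1/50091 ≈ 1.9964e-5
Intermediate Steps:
I(K) = 188 + K (I(K) = K + 188 = 188 + K)
1/(I(-105) + (7*2)*3572) = 1/((188 - 105) + (7*2)*3572) = 1/(83 + 14*3572) = 1/(83 + 50008) = 1/50091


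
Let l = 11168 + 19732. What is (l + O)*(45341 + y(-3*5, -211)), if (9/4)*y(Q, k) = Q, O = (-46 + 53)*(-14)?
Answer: 4189164406/3 ≈ 1.3964e+9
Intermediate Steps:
O = -98 (O = 7*(-14) = -98)
y(Q, k) = 4*Q/9
l = 30900
(l + O)*(45341 + y(-3*5, -211)) = (30900 - 98)*(45341 + 4*(-3*5)/9) = 30802*(45341 + (4/9)*(-15)) = 30802*(45341 - 20/3) = 30802*(136003/3) = 4189164406/3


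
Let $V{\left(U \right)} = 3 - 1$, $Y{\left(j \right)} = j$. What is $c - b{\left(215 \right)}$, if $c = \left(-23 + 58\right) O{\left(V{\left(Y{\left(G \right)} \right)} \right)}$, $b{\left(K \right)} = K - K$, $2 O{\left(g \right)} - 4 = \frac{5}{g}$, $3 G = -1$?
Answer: $\frac{455}{4} \approx 113.75$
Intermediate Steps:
$G = - \frac{1}{3}$ ($G = \frac{1}{3} \left(-1\right) = - \frac{1}{3} \approx -0.33333$)
$V{\left(U \right)} = 2$
$O{\left(g \right)} = 2 + \frac{5}{2 g}$ ($O{\left(g \right)} = 2 + \frac{5 \frac{1}{g}}{2} = 2 + \frac{5}{2 g}$)
$b{\left(K \right)} = 0$
$c = \frac{455}{4}$ ($c = \left(-23 + 58\right) \left(2 + \frac{5}{2 \cdot 2}\right) = 35 \left(2 + \frac{5}{2} \cdot \frac{1}{2}\right) = 35 \left(2 + \frac{5}{4}\right) = 35 \cdot \frac{13}{4} = \frac{455}{4} \approx 113.75$)
$c - b{\left(215 \right)} = \frac{455}{4} - 0 = \frac{455}{4} + 0 = \frac{455}{4}$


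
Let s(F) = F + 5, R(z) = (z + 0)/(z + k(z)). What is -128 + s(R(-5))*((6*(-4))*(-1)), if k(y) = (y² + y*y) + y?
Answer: -11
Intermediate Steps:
k(y) = y + 2*y² (k(y) = (y² + y²) + y = 2*y² + y = y + 2*y²)
R(z) = z/(z + z*(1 + 2*z)) (R(z) = (z + 0)/(z + z*(1 + 2*z)) = z/(z + z*(1 + 2*z)))
s(F) = 5 + F
-128 + s(R(-5))*((6*(-4))*(-1)) = -128 + (5 + 1/(2*(1 - 5)))*((6*(-4))*(-1)) = -128 + (5 + (½)/(-4))*(-24*(-1)) = -128 + (5 + (½)*(-¼))*24 = -128 + (5 - ⅛)*24 = -128 + (39/8)*24 = -128 + 117 = -11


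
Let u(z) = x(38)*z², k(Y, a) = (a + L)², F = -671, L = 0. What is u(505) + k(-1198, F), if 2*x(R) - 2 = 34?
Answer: 5040691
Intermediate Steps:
x(R) = 18 (x(R) = 1 + (½)*34 = 1 + 17 = 18)
k(Y, a) = a² (k(Y, a) = (a + 0)² = a²)
u(z) = 18*z²
u(505) + k(-1198, F) = 18*505² + (-671)² = 18*255025 + 450241 = 4590450 + 450241 = 5040691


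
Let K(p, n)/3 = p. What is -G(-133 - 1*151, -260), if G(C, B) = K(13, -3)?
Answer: -39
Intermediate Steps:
K(p, n) = 3*p
G(C, B) = 39 (G(C, B) = 3*13 = 39)
-G(-133 - 1*151, -260) = -1*39 = -39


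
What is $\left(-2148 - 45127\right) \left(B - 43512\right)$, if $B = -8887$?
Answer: $2477162725$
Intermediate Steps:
$\left(-2148 - 45127\right) \left(B - 43512\right) = \left(-2148 - 45127\right) \left(-8887 - 43512\right) = \left(-47275\right) \left(-52399\right) = 2477162725$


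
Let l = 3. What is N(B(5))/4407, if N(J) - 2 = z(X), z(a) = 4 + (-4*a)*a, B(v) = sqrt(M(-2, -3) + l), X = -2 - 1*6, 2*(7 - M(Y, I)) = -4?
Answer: -250/4407 ≈ -0.056728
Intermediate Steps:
M(Y, I) = 9 (M(Y, I) = 7 - 1/2*(-4) = 7 + 2 = 9)
X = -8 (X = -2 - 6 = -8)
B(v) = 2*sqrt(3) (B(v) = sqrt(9 + 3) = sqrt(12) = 2*sqrt(3))
z(a) = 4 - 4*a**2
N(J) = -250 (N(J) = 2 + (4 - 4*(-8)**2) = 2 + (4 - 4*64) = 2 + (4 - 256) = 2 - 252 = -250)
N(B(5))/4407 = -250/4407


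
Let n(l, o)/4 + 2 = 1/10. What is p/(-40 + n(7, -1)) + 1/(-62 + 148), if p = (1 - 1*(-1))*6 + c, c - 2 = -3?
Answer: -1123/5117 ≈ -0.21946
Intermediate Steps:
c = -1 (c = 2 - 3 = -1)
n(l, o) = -38/5 (n(l, o) = -8 + 4/10 = -8 + 4*(⅒) = -8 + ⅖ = -38/5)
p = 11 (p = (1 - 1*(-1))*6 - 1 = (1 + 1)*6 - 1 = 2*6 - 1 = 12 - 1 = 11)
p/(-40 + n(7, -1)) + 1/(-62 + 148) = 11/(-40 - 38/5) + 1/(-62 + 148) = 11/(-238/5) + 1/86 = -5/238*11 + 1/86 = -55/238 + 1/86 = -1123/5117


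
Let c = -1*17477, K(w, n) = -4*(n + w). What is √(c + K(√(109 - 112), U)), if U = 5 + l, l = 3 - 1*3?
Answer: √(-17497 - 4*I*√3) ≈ 0.026 - 132.28*I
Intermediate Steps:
l = 0 (l = 3 - 3 = 0)
U = 5 (U = 5 + 0 = 5)
K(w, n) = -4*n - 4*w
c = -17477
√(c + K(√(109 - 112), U)) = √(-17477 + (-4*5 - 4*√(109 - 112))) = √(-17477 + (-20 - 4*I*√3)) = √(-17497 - 4*I*√3)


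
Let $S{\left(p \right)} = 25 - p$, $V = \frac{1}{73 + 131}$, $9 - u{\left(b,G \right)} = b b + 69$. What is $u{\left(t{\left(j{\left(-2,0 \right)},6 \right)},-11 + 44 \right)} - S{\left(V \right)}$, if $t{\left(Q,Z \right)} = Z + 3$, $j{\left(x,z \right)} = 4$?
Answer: $- \frac{33863}{204} \approx -166.0$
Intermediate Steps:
$t{\left(Q,Z \right)} = 3 + Z$
$u{\left(b,G \right)} = -60 - b^{2}$ ($u{\left(b,G \right)} = 9 - \left(b b + 69\right) = 9 - \left(b^{2} + 69\right) = 9 - \left(69 + b^{2}\right) = -60 - b^{2}$)
$V = \frac{1}{204} \approx 0.004902$
$u{\left(t{\left(j{\left(-2,0 \right)},6 \right)},-11 + 44 \right)} - S{\left(V \right)} = \left(-60 - \left(3 + 6\right)^{2}\right) - \left(25 - \frac{1}{204}\right) = \left(-60 - 9^{2}\right) - \left(25 - \frac{1}{204}\right) = \left(-60 - 81\right) - \frac{5099}{204} = -141 - \frac{5099}{204} = - \frac{33863}{204}$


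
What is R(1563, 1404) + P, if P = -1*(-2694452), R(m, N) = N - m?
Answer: 2694293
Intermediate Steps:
P = 2694452
R(1563, 1404) + P = (1404 - 1*1563) + 2694452 = (1404 - 1563) + 2694452 = -159 + 2694452 = 2694293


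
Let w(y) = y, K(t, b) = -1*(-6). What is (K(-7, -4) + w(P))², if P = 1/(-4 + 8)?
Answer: 625/16 ≈ 39.063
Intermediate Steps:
P = ¼ (P = 1/4 = ¼ ≈ 0.25000)
K(t, b) = 6
(K(-7, -4) + w(P))² = (6 + ¼)² = (25/4)² = 625/16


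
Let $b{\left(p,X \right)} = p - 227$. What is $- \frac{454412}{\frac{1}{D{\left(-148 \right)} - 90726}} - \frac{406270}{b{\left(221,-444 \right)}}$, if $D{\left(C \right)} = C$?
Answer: $\frac{123882911399}{3} \approx 4.1294 \cdot 10^{10}$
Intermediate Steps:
$b{\left(p,X \right)} = -227 + p$ ($b{\left(p,X \right)} = p - 227 = -227 + p$)
$- \frac{454412}{\frac{1}{D{\left(-148 \right)} - 90726}} - \frac{406270}{b{\left(221,-444 \right)}} = - \frac{454412}{\frac{1}{-148 - 90726}} - \frac{406270}{-227 + 221} = - \frac{454412}{\frac{1}{-90874}} - \frac{406270}{-6} = - \frac{454412}{- \frac{1}{90874}} - - \frac{203135}{3} = \left(-454412\right) \left(-90874\right) + \frac{203135}{3} = 41294236088 + \frac{203135}{3} = \frac{123882911399}{3}$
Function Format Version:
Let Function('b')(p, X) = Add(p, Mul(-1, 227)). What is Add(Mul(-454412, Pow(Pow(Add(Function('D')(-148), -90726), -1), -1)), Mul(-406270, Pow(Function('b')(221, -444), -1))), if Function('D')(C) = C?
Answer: Rational(123882911399, 3) ≈ 4.1294e+10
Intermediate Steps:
Function('b')(p, X) = Add(-227, p) (Function('b')(p, X) = Add(p, -227) = Add(-227, p))
Add(Mul(-454412, Pow(Pow(Add(Function('D')(-148), -90726), -1), -1)), Mul(-406270, Pow(Function('b')(221, -444), -1))) = Add(Mul(-454412, Pow(Pow(Add(-148, -90726), -1), -1)), Mul(-406270, Pow(Add(-227, 221), -1))) = Add(Mul(-454412, Pow(Pow(-90874, -1), -1)), Mul(-406270, Pow(-6, -1))) = Add(Mul(-454412, Pow(Rational(-1, 90874), -1)), Mul(-406270, Rational(-1, 6))) = Add(Mul(-454412, -90874), Rational(203135, 3)) = Add(41294236088, Rational(203135, 3)) = Rational(123882911399, 3)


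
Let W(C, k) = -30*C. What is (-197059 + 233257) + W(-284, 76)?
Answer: 44718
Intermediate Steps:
(-197059 + 233257) + W(-284, 76) = (-197059 + 233257) - 30*(-284) = 36198 + 8520 = 44718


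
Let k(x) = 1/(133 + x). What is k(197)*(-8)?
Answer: -4/165 ≈ -0.024242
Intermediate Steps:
k(197)*(-8) = -8/(133 + 197) = -8/330 = (1/330)*(-8) = -4/165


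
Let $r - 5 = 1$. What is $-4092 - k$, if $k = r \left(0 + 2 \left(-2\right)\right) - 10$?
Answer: $-4058$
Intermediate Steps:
$r = 6$ ($r = 5 + 1 = 6$)
$k = -34$ ($k = 6 \left(0 + 2 \left(-2\right)\right) - 10 = 6 \left(0 - 4\right) - 10 = 6 \left(-4\right) - 10 = -24 - 10 = -34$)
$-4092 - k = -4092 - -34 = -4092 + 34 = -4058$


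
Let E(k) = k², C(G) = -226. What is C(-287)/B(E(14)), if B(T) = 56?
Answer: -113/28 ≈ -4.0357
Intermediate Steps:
C(-287)/B(E(14)) = -226/56 = -226*1/56 = -113/28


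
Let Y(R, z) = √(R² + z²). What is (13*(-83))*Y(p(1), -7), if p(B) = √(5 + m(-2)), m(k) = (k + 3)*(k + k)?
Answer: -5395*√2 ≈ -7629.7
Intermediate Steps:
m(k) = 2*k*(3 + k) (m(k) = (3 + k)*(2*k) = 2*k*(3 + k))
p(B) = 1 (p(B) = √(5 + 2*(-2)*(3 - 2)) = √(5 + 2*(-2)*1) = √(5 - 4) = √1 = 1)
(13*(-83))*Y(p(1), -7) = (13*(-83))*√(1² + (-7)²) = -1079*√(1 + 49) = -5395*√2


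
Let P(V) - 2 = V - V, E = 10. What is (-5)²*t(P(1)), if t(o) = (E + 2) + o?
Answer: 350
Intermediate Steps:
P(V) = 2 (P(V) = 2 + (V - V) = 2 + 0 = 2)
t(o) = 12 + o (t(o) = (10 + 2) + o = 12 + o)
(-5)²*t(P(1)) = (-5)²*(12 + 2) = 25*14 = 350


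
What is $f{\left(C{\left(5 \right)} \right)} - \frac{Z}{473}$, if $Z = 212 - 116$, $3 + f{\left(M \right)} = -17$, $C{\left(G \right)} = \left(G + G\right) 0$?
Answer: $- \frac{9556}{473} \approx -20.203$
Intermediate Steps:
$C{\left(G \right)} = 0$ ($C{\left(G \right)} = 2 G 0 = 0$)
$f{\left(M \right)} = -20$ ($f{\left(M \right)} = -3 - 17 = -20$)
$Z = 96$ ($Z = 212 - 116 = 96$)
$f{\left(C{\left(5 \right)} \right)} - \frac{Z}{473} = -20 - \frac{96}{473} = - \frac{9556}{473}$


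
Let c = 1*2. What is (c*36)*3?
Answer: 216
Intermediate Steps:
c = 2
(c*36)*3 = (2*36)*3 = 72*3 = 216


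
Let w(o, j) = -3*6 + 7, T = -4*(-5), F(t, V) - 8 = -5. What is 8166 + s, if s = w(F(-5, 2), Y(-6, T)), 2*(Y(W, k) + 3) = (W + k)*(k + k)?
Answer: 8155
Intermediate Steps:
F(t, V) = 3 (F(t, V) = 8 - 5 = 3)
T = 20
Y(W, k) = -3 + k*(W + k) (Y(W, k) = -3 + ((W + k)*(k + k))/2 = -3 + ((W + k)*(2*k))/2 = -3 + (2*k*(W + k))/2 = -3 + k*(W + k))
w(o, j) = -11 (w(o, j) = -18 + 7 = -11)
s = -11
8166 + s = 8166 - 11 = 8155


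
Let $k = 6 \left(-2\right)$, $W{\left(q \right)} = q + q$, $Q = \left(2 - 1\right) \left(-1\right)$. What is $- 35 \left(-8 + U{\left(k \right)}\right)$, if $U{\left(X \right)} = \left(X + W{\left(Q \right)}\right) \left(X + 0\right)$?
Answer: $-5600$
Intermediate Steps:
$Q = -1$ ($Q = 1 \left(-1\right) = -1$)
$W{\left(q \right)} = 2 q$
$k = -12$
$U{\left(X \right)} = X \left(-2 + X\right)$ ($U{\left(X \right)} = \left(X + 2 \left(-1\right)\right) \left(X + 0\right) = \left(X - 2\right) X = \left(-2 + X\right) X = X \left(-2 + X\right)$)
$- 35 \left(-8 + U{\left(k \right)}\right) = - 35 \left(-8 - 12 \left(-2 - 12\right)\right) = - 35 \left(-8 - -168\right) = - 35 \left(-8 + 168\right) = \left(-35\right) 160 = -5600$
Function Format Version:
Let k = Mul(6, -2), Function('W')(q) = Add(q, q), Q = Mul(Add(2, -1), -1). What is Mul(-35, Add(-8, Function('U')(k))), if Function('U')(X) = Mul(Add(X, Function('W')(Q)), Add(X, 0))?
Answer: -5600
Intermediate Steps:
Q = -1 (Q = Mul(1, -1) = -1)
Function('W')(q) = Mul(2, q)
k = -12
Function('U')(X) = Mul(X, Add(-2, X)) (Function('U')(X) = Mul(Add(X, Mul(2, -1)), Add(X, 0)) = Mul(Add(X, -2), X) = Mul(Add(-2, X), X) = Mul(X, Add(-2, X)))
Mul(-35, Add(-8, Function('U')(k))) = Mul(-35, Add(-8, Mul(-12, Add(-2, -12)))) = Mul(-35, Add(-8, Mul(-12, -14))) = Mul(-35, Add(-8, 168)) = Mul(-35, 160) = -5600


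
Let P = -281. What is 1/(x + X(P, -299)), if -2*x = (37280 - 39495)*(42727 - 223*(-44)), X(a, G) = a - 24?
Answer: 2/116373275 ≈ 1.7186e-8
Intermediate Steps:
X(a, G) = -24 + a
x = 116373885/2 (x = -(37280 - 39495)*(42727 - 223*(-44))/2 = -(-2215)*(42727 + 9812)/2 = -(-2215)*52539/2 = -1/2*(-116373885) = 116373885/2 ≈ 5.8187e+7)
1/(x + X(P, -299)) = 1/(116373885/2 + (-24 - 281)) = 1/(116373885/2 - 305) = 1/(116373275/2) = 2/116373275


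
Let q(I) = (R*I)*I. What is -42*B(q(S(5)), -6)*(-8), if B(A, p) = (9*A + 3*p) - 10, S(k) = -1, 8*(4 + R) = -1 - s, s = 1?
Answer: -22260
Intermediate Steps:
R = -17/4 (R = -4 + (-1 - 1*1)/8 = -4 + (-1 - 1)/8 = -4 + (⅛)*(-2) = -4 - ¼ = -17/4 ≈ -4.2500)
q(I) = -17*I²/4 (q(I) = (-17*I/4)*I = -17*I²/4)
B(A, p) = -10 + 3*p + 9*A (B(A, p) = (3*p + 9*A) - 10 = -10 + 3*p + 9*A)
-42*B(q(S(5)), -6)*(-8) = -42*(-10 + 3*(-6) + 9*(-17/4*(-1)²))*(-8) = -42*(-10 - 18 + 9*(-17/4*1))*(-8) = -42*(-10 - 18 + 9*(-17/4))*(-8) = -42*(-10 - 18 - 153/4)*(-8) = -(-5565)*(-8)/2 = -42*530 = -22260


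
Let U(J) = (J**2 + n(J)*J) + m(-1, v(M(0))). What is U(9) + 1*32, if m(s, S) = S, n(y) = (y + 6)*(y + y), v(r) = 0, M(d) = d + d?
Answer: 2543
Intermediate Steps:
M(d) = 2*d
n(y) = 2*y*(6 + y) (n(y) = (6 + y)*(2*y) = 2*y*(6 + y))
U(J) = J**2 + 2*J**2*(6 + J) (U(J) = (J**2 + (2*J*(6 + J))*J) + 0 = (J**2 + 2*J**2*(6 + J)) + 0 = J**2 + 2*J**2*(6 + J))
U(9) + 1*32 = 9**2*(13 + 2*9) + 1*32 = 81*(13 + 18) + 32 = 81*31 + 32 = 2511 + 32 = 2543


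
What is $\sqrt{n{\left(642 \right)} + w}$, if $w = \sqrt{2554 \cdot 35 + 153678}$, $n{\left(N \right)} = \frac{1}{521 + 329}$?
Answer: $\frac{\sqrt{34 + 57800 \sqrt{60767}}}{170} \approx 22.204$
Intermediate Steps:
$n{\left(N \right)} = \frac{1}{850}$
$w = 2 \sqrt{60767}$ ($w = \sqrt{89390 + 153678} = \sqrt{243068} = 2 \sqrt{60767} \approx 493.02$)
$\sqrt{n{\left(642 \right)} + w} = \sqrt{\frac{1}{850} + 2 \sqrt{60767}}$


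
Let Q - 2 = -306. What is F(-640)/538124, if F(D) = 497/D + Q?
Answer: -195057/344399360 ≈ -0.00056637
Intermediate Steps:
Q = -304 (Q = 2 - 306 = -304)
F(D) = -304 + 497/D (F(D) = 497/D - 304 = -304 + 497/D)
F(-640)/538124 = (-304 + 497/(-640))/538124 = (-304 + 497*(-1/640))*(1/538124) = (-304 - 497/640)*(1/538124) = -195057/640*1/538124 = -195057/344399360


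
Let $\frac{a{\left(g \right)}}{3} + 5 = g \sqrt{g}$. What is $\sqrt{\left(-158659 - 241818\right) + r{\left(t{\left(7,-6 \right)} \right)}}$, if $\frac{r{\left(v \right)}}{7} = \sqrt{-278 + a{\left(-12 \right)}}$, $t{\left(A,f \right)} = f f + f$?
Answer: $\sqrt{-400477 + 7 \sqrt{-293 - 72 i \sqrt{3}}} \approx 0.097 - 632.81 i$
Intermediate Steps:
$a{\left(g \right)} = -15 + 3 g^{\frac{3}{2}}$ ($a{\left(g \right)} = -15 + 3 g \sqrt{g} = -15 + 3 g^{\frac{3}{2}}$)
$t{\left(A,f \right)} = f + f^{2}$ ($t{\left(A,f \right)} = f^{2} + f = f + f^{2}$)
$r{\left(v \right)} = 7 \sqrt{-293 - 72 i \sqrt{3}}$ ($r{\left(v \right)} = 7 \sqrt{-278 - \left(15 - 3 \left(-12\right)^{\frac{3}{2}}\right)} = 7 \sqrt{-278 - \left(15 - 3 \left(- 24 i \sqrt{3}\right)\right)} = 7 \sqrt{-278 - \left(15 + 72 i \sqrt{3}\right)} = 7 \sqrt{-293 - 72 i \sqrt{3}}$)
$\sqrt{\left(-158659 - 241818\right) + r{\left(t{\left(7,-6 \right)} \right)}} = \sqrt{\left(-158659 - 241818\right) + 7 \sqrt{-293 - 72 i \sqrt{3}}} = \sqrt{-400477 + 7 \sqrt{-293 - 72 i \sqrt{3}}}$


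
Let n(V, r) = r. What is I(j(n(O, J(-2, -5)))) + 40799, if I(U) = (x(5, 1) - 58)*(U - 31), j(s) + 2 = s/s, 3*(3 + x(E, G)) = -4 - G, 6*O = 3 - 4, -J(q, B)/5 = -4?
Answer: 128413/3 ≈ 42804.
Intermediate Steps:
J(q, B) = 20 (J(q, B) = -5*(-4) = 20)
O = -⅙ (O = (3 - 4)/6 = (⅙)*(-1) = -⅙ ≈ -0.16667)
x(E, G) = -13/3 - G/3 (x(E, G) = -3 + (-4 - G)/3 = -3 + (-4/3 - G/3) = -13/3 - G/3)
j(s) = -1 (j(s) = -2 + s/s = -2 + 1 = -1)
I(U) = 5828/3 - 188*U/3 (I(U) = ((-13/3 - ⅓*1) - 58)*(U - 31) = ((-13/3 - ⅓) - 58)*(-31 + U) = (-14/3 - 58)*(-31 + U) = -188*(-31 + U)/3 = 5828/3 - 188*U/3)
I(j(n(O, J(-2, -5)))) + 40799 = (5828/3 - 188/3*(-1)) + 40799 = (5828/3 + 188/3) + 40799 = 6016/3 + 40799 = 128413/3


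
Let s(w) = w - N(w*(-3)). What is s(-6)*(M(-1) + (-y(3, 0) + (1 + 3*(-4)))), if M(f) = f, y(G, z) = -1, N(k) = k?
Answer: 264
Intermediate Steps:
s(w) = 4*w (s(w) = w - w*(-3) = w - (-3)*w = w + 3*w = 4*w)
s(-6)*(M(-1) + (-y(3, 0) + (1 + 3*(-4)))) = (4*(-6))*(-1 + (-1*(-1) + (1 + 3*(-4)))) = -24*(-1 + (1 + (1 - 12))) = -24*(-1 + (1 - 11)) = -24*(-1 - 10) = -24*(-11) = 264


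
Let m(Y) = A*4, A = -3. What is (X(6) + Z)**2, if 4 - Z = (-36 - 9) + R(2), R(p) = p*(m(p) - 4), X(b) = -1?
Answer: 6400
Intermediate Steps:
m(Y) = -12 (m(Y) = -3*4 = -12)
R(p) = -16*p (R(p) = p*(-12 - 4) = p*(-16) = -16*p)
Z = 81 (Z = 4 - ((-36 - 9) - 16*2) = 4 - (-45 - 32) = 4 - 1*(-77) = 4 + 77 = 81)
(X(6) + Z)**2 = (-1 + 81)**2 = 80**2 = 6400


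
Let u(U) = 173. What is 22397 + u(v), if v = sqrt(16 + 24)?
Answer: 22570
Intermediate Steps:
v = 2*sqrt(10) (v = sqrt(40) = 2*sqrt(10) ≈ 6.3246)
22397 + u(v) = 22397 + 173 = 22570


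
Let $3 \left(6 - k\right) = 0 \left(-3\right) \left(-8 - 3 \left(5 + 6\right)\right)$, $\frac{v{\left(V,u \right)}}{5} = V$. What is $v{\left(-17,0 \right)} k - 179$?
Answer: $-689$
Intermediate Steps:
$v{\left(V,u \right)} = 5 V$
$k = 6$ ($k = 6 - \frac{0 \left(-3\right) \left(-8 - 3 \left(5 + 6\right)\right)}{3} = 6 - \frac{0 \left(-8 - 33\right)}{3} = 6 - \frac{0 \left(-41\right)}{3} = 6 - 0 = 6 + 0 = 6$)
$v{\left(-17,0 \right)} k - 179 = 5 \left(-17\right) 6 - 179 = \left(-85\right) 6 - 179 = -510 - 179 = -689$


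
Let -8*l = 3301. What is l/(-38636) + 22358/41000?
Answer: 880741313/1584076000 ≈ 0.55600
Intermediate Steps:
l = -3301/8 (l = -⅛*3301 = -3301/8 ≈ -412.63)
l/(-38636) + 22358/41000 = -3301/8/(-38636) + 22358/41000 = -3301/8*(-1/38636) + 22358*(1/41000) = 3301/309088 + 11179/20500 = 880741313/1584076000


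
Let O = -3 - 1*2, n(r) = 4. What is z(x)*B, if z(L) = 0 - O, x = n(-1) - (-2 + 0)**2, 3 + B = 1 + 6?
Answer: 20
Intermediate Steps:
B = 4 (B = -3 + (1 + 6) = -3 + 7 = 4)
x = 0 (x = 4 - (-2 + 0)**2 = 4 - 1*(-2)**2 = 4 - 1*4 = 4 - 4 = 0)
O = -5 (O = -3 - 2 = -5)
z(L) = 5 (z(L) = 0 - 1*(-5) = 0 + 5 = 5)
z(x)*B = 5*4 = 20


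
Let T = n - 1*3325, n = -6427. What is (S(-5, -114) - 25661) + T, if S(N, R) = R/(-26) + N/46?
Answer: -21174417/598 ≈ -35409.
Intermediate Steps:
T = -9752 (T = -6427 - 1*3325 = -6427 - 3325 = -9752)
S(N, R) = -R/26 + N/46 (S(N, R) = R*(-1/26) + N*(1/46) = -R/26 + N/46)
(S(-5, -114) - 25661) + T = ((-1/26*(-114) + (1/46)*(-5)) - 25661) - 9752 = ((57/13 - 5/46) - 25661) - 9752 = (2557/598 - 25661) - 9752 = -15342721/598 - 9752 = -21174417/598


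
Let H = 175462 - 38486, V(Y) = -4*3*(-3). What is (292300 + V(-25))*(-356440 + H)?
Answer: -64157227904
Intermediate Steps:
V(Y) = 36 (V(Y) = -12*(-3) = 36)
H = 136976
(292300 + V(-25))*(-356440 + H) = (292300 + 36)*(-356440 + 136976) = 292336*(-219464) = -64157227904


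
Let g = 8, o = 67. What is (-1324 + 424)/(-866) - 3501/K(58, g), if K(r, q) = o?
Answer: -1485783/29011 ≈ -51.214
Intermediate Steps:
K(r, q) = 67
(-1324 + 424)/(-866) - 3501/K(58, g) = (-1324 + 424)/(-866) - 3501/67 = -900*(-1/866) - 3501*1/67 = 450/433 - 3501/67 = -1485783/29011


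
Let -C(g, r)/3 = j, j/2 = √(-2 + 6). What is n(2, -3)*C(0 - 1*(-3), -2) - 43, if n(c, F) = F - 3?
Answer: 29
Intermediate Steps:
n(c, F) = -3 + F
j = 4 (j = 2*√(-2 + 6) = 2*√4 = 2*2 = 4)
C(g, r) = -12 (C(g, r) = -3*4 = -12)
n(2, -3)*C(0 - 1*(-3), -2) - 43 = (-3 - 3)*(-12) - 43 = -6*(-12) - 43 = 72 - 43 = 29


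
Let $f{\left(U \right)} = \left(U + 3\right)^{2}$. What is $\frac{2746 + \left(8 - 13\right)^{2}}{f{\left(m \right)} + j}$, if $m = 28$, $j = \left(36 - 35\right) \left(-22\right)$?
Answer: $\frac{2771}{939} \approx 2.951$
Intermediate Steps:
$j = -22$ ($j = 1 \left(-22\right) = -22$)
$f{\left(U \right)} = \left(3 + U\right)^{2}$
$\frac{2746 + \left(8 - 13\right)^{2}}{f{\left(m \right)} + j} = \frac{2746 + \left(8 - 13\right)^{2}}{\left(3 + 28\right)^{2} - 22} = \frac{2746 + \left(-5\right)^{2}}{31^{2} - 22} = \frac{2746 + 25}{961 - 22} = \frac{2771}{939}$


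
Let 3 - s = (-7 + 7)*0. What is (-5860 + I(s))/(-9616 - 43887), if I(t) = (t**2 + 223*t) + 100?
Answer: 5082/53503 ≈ 0.094985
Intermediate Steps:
s = 3 (s = 3 - (-7 + 7)*0 = 3 - 0*0 = 3 - 1*0 = 3 + 0 = 3)
I(t) = 100 + t**2 + 223*t
(-5860 + I(s))/(-9616 - 43887) = (-5860 + (100 + 3**2 + 223*3))/(-9616 - 43887) = (-5860 + (100 + 9 + 669))/(-53503) = (-5860 + 778)*(-1/53503) = -5082*(-1/53503) = 5082/53503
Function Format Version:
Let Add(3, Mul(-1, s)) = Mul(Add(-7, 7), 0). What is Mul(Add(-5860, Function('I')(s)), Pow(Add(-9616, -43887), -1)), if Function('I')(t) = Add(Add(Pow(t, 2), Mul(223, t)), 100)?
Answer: Rational(5082, 53503) ≈ 0.094985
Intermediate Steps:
s = 3 (s = Add(3, Mul(-1, Mul(Add(-7, 7), 0))) = Add(3, Mul(-1, Mul(0, 0))) = Add(3, Mul(-1, 0)) = Add(3, 0) = 3)
Function('I')(t) = Add(100, Pow(t, 2), Mul(223, t))
Mul(Add(-5860, Function('I')(s)), Pow(Add(-9616, -43887), -1)) = Mul(Add(-5860, Add(100, Pow(3, 2), Mul(223, 3))), Pow(Add(-9616, -43887), -1)) = Mul(Add(-5860, Add(100, 9, 669)), Pow(-53503, -1)) = Mul(Add(-5860, 778), Rational(-1, 53503)) = Mul(-5082, Rational(-1, 53503)) = Rational(5082, 53503)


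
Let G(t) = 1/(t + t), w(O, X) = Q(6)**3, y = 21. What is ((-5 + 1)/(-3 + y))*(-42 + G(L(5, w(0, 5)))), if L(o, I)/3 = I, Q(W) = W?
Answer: 54431/5832 ≈ 9.3332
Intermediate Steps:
w(O, X) = 216 (w(O, X) = 6**3 = 216)
L(o, I) = 3*I
G(t) = 1/(2*t)
((-5 + 1)/(-3 + y))*(-42 + G(L(5, w(0, 5)))) = ((-5 + 1)/(-3 + 21))*(-42 + 1/(2*((3*216)))) = (-4/18)*(-42 + (1/2)/648) = (-4*1/18)*(-42 + (1/2)*(1/648)) = -2*(-42 + 1/1296)/9 = -2/9*(-54431/1296) = 54431/5832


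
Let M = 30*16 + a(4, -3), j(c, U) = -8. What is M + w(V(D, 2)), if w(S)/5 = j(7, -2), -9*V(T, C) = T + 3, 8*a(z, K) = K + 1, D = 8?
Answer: 1759/4 ≈ 439.75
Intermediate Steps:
a(z, K) = ⅛ + K/8 (a(z, K) = (K + 1)/8 = (1 + K)/8 = ⅛ + K/8)
V(T, C) = -⅓ - T/9 (V(T, C) = -(T + 3)/9 = -(3 + T)/9 = -⅓ - T/9)
w(S) = -40 (w(S) = 5*(-8) = -40)
M = 1919/4 (M = 30*16 + (⅛ + (⅛)*(-3)) = 480 + (⅛ - 3/8) = 480 - ¼ = 1919/4 ≈ 479.75)
M + w(V(D, 2)) = 1919/4 - 40 = 1759/4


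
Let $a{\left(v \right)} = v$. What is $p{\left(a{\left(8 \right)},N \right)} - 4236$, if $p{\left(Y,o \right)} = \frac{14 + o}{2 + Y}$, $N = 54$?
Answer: $- \frac{21146}{5} \approx -4229.2$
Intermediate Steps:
$p{\left(Y,o \right)} = \frac{14 + o}{2 + Y}$
$p{\left(a{\left(8 \right)},N \right)} - 4236 = \frac{14 + 54}{2 + 8} - 4236 = \frac{1}{10} \cdot 68 - 4236 = \frac{34}{5} - 4236 = - \frac{21146}{5}$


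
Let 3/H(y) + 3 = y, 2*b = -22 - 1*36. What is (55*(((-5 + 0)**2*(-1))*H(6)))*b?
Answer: 39875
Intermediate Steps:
b = -29 (b = (-22 - 1*36)/2 = (-22 - 36)/2 = (1/2)*(-58) = -29)
H(y) = 3/(-3 + y)
(55*(((-5 + 0)**2*(-1))*H(6)))*b = (55*(((-5 + 0)**2*(-1))*(3/(-3 + 6))))*(-29) = (55*(((-5)**2*(-1))*(3/3)))*(-29) = (55*((25*(-1))*(3*(1/3))))*(-29) = (55*(-25*1))*(-29) = (55*(-25))*(-29) = -1375*(-29) = 39875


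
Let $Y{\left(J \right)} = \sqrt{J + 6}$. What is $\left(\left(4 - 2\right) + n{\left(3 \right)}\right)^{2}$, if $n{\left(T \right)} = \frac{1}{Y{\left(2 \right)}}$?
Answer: $\frac{33}{8} + \sqrt{2} \approx 5.5392$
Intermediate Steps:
$Y{\left(J \right)} = \sqrt{6 + J}$
$n{\left(T \right)} = \frac{\sqrt{2}}{4}$ ($n{\left(T \right)} = \frac{1}{\sqrt{6 + 2}} = \frac{1}{\sqrt{8}} = \frac{1}{2 \sqrt{2}} = \frac{\sqrt{2}}{4}$)
$\left(\left(4 - 2\right) + n{\left(3 \right)}\right)^{2} = \left(\left(4 - 2\right) + \frac{\sqrt{2}}{4}\right)^{2} = \left(2 + \frac{\sqrt{2}}{4}\right)^{2}$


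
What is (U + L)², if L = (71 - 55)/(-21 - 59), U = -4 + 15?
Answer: 2916/25 ≈ 116.64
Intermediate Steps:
U = 11
L = -⅕ (L = 16/(-80) = 16*(-1/80) = -⅕ ≈ -0.20000)
(U + L)² = (11 - ⅕)² = (54/5)² = 2916/25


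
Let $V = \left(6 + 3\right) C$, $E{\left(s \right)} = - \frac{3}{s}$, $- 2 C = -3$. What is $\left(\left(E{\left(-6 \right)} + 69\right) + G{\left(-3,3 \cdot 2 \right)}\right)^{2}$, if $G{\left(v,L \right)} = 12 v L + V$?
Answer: $17689$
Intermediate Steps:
$C = \frac{3}{2}$ ($C = \left(- \frac{1}{2}\right) \left(-3\right) = \frac{3}{2} \approx 1.5$)
$V = \frac{27}{2}$ ($V = \left(6 + 3\right) \frac{3}{2} = 9 \cdot \frac{3}{2} = \frac{27}{2} \approx 13.5$)
$G{\left(v,L \right)} = \frac{27}{2} + 12 L v$ ($G{\left(v,L \right)} = 12 v L + \frac{27}{2} = 12 L v + \frac{27}{2} = \frac{27}{2} + 12 L v$)
$\left(\left(E{\left(-6 \right)} + 69\right) + G{\left(-3,3 \cdot 2 \right)}\right)^{2} = \left(\left(- \frac{3}{-6} + 69\right) + \left(\frac{27}{2} + 12 \cdot 3 \cdot 2 \left(-3\right)\right)\right)^{2} = \left(\left(\left(-3\right) \left(- \frac{1}{6}\right) + 69\right) + \left(\frac{27}{2} + 12 \cdot 6 \left(-3\right)\right)\right)^{2} = \left(\left(\frac{1}{2} + 69\right) + \left(\frac{27}{2} - 216\right)\right)^{2} = \left(\frac{139}{2} - \frac{405}{2}\right)^{2} = \left(-133\right)^{2} = 17689$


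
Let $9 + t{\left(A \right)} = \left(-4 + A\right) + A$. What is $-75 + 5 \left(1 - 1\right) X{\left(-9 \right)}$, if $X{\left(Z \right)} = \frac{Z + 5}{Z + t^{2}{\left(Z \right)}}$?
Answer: $-75$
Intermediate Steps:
$t{\left(A \right)} = -13 + 2 A$ ($t{\left(A \right)} = -9 + \left(\left(-4 + A\right) + A\right) = -9 + \left(-4 + 2 A\right) = -13 + 2 A$)
$X{\left(Z \right)} = \frac{5 + Z}{Z + \left(-13 + 2 Z\right)^{2}}$ ($X{\left(Z \right)} = \frac{Z + 5}{Z + \left(-13 + 2 Z\right)^{2}} = \frac{5 + Z}{Z + \left(-13 + 2 Z\right)^{2}}$)
$-75 + 5 \left(1 - 1\right) X{\left(-9 \right)} = -75 + 5 \left(1 - 1\right) \frac{5 - 9}{-9 + \left(-13 + 2 \left(-9\right)\right)^{2}} = -75 + 5 \cdot 0 \frac{1}{-9 + \left(-13 - 18\right)^{2}} \left(-4\right) = -75 + 0 \frac{1}{-9 + \left(-31\right)^{2}} \left(-4\right) = -75 + 0 \frac{1}{-9 + 961} \left(-4\right) = -75 + 0 \cdot \frac{1}{952} \left(-4\right) = -75 + 0 \left(- \frac{1}{238}\right) = -75 + 0 = -75$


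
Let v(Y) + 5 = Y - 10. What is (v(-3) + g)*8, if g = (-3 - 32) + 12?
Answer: -328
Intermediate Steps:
v(Y) = -15 + Y (v(Y) = -5 + (Y - 10) = -5 + (-10 + Y) = -15 + Y)
g = -23 (g = -35 + 12 = -23)
(v(-3) + g)*8 = ((-15 - 3) - 23)*8 = (-18 - 23)*8 = -41*8 = -328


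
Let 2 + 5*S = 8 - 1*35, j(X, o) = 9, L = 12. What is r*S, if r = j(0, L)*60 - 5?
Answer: -3103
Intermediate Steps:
r = 535 (r = 9*60 - 5 = 540 - 5 = 535)
S = -29/5 (S = -⅖ + (8 - 1*35)/5 = -⅖ + (8 - 35)/5 = -⅖ + (⅕)*(-27) = -⅖ - 27/5 = -29/5 ≈ -5.8000)
r*S = 535*(-29/5) = -3103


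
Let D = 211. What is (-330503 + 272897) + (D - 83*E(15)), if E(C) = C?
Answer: -58640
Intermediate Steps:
(-330503 + 272897) + (D - 83*E(15)) = (-330503 + 272897) + (211 - 83*15) = -57606 + (211 - 1245) = -57606 - 1034 = -58640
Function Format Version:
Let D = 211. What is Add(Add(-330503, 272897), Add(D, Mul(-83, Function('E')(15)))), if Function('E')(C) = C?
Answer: -58640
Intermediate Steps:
Add(Add(-330503, 272897), Add(D, Mul(-83, Function('E')(15)))) = Add(Add(-330503, 272897), Add(211, Mul(-83, 15))) = Add(-57606, Add(211, -1245)) = Add(-57606, -1034) = -58640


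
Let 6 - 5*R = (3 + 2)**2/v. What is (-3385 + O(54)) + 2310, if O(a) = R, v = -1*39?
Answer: -209366/195 ≈ -1073.7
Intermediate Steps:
v = -39
R = 259/195 (R = 6/5 - (3 + 2)**2/(5*(-39)) = 6/5 - 5**2*(-1)/(5*39) = 6/5 - 5*(-1)/39 = 6/5 - 1/5*(-25/39) = 6/5 + 5/39 = 259/195 ≈ 1.3282)
O(a) = 259/195
(-3385 + O(54)) + 2310 = (-3385 + 259/195) + 2310 = -659816/195 + 2310 = -209366/195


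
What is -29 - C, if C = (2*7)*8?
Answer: -141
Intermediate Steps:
C = 112 (C = 14*8 = 112)
-29 - C = -29 - 1*112 = -29 - 112 = -141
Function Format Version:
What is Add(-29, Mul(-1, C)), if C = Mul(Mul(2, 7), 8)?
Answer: -141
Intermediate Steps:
C = 112 (C = Mul(14, 8) = 112)
Add(-29, Mul(-1, C)) = Add(-29, Mul(-1, 112)) = Add(-29, -112) = -141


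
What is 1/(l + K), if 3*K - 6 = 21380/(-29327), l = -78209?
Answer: -87981/6880751447 ≈ -1.2787e-5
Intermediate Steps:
K = 154582/87981 (K = 2 + (21380/(-29327))/3 = 2 + (21380*(-1/29327))/3 = 2 + (1/3)*(-21380/29327) = 2 - 21380/87981 = 154582/87981 ≈ 1.7570)
1/(l + K) = 1/(-78209 + 154582/87981) = 1/(-6880751447/87981) = -87981/6880751447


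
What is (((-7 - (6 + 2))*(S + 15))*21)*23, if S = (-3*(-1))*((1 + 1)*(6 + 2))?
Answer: -456435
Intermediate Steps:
S = 48 (S = 3*(2*8) = 3*16 = 48)
(((-7 - (6 + 2))*(S + 15))*21)*23 = (((-7 - (6 + 2))*(48 + 15))*21)*23 = (((-7 - 1*8)*63)*21)*23 = (((-7 - 8)*63)*21)*23 = (-15*63*21)*23 = -945*21*23 = -19845*23 = -456435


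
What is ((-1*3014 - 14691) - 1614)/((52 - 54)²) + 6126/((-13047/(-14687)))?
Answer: 35945085/17396 ≈ 2066.3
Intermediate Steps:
((-1*3014 - 14691) - 1614)/((52 - 54)²) + 6126/((-13047/(-14687))) = ((-3014 - 14691) - 1614)/((-2)²) + 6126/((-13047*(-1/14687))) = (-17705 - 1614)/4 + 6126/(13047/14687) = -19319*¼ + 6126*(14687/13047) = -19319/4 + 29990854/4349 = 35945085/17396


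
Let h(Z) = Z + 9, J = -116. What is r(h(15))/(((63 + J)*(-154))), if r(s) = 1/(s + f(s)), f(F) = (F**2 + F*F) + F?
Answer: 1/9794400 ≈ 1.0210e-7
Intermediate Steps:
f(F) = F + 2*F**2 (f(F) = (F**2 + F**2) + F = 2*F**2 + F = F + 2*F**2)
h(Z) = 9 + Z
r(s) = 1/(s + s*(1 + 2*s))
r(h(15))/(((63 + J)*(-154))) = (1/(2*(9 + 15)*(1 + (9 + 15))))/(((63 - 116)*(-154))) = ((1/2)/(24*(1 + 24)))/((-53*(-154))) = ((1/2)*(1/24)/25)/8162 = ((1/2)*(1/24)*(1/25))*(1/8162) = (1/1200)*(1/8162) = 1/9794400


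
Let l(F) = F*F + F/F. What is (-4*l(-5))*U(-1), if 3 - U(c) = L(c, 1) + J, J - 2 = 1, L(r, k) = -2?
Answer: -208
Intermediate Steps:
J = 3 (J = 2 + 1 = 3)
U(c) = 2 (U(c) = 3 - (-2 + 3) = 3 - 1*1 = 3 - 1 = 2)
l(F) = 1 + F² (l(F) = F² + 1 = 1 + F²)
(-4*l(-5))*U(-1) = -4*(1 + (-5)²)*2 = -4*(1 + 25)*2 = -4*26*2 = -104*2 = -208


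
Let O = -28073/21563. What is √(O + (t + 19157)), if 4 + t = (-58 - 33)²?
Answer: 17*√44135601223/21563 ≈ 165.63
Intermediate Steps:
t = 8277 (t = -4 + (-58 - 33)² = -4 + (-91)² = -4 + 8281 = 8277)
O = -28073/21563 (O = -28073*1/21563 = -28073/21563 ≈ -1.3019)
√(O + (t + 19157)) = √(-28073/21563 + (8277 + 19157)) = √(-28073/21563 + 27434) = √(591531269/21563) = 17*√44135601223/21563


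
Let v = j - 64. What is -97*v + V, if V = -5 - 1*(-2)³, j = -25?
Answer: 8636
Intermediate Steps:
v = -89 (v = -25 - 64 = -89)
V = 3 (V = -5 - 1*(-8) = -5 + 8 = 3)
-97*v + V = -97*(-89) + 3 = 8633 + 3 = 8636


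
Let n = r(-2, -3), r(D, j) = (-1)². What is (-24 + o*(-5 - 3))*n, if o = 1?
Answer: -32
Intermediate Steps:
r(D, j) = 1
n = 1
(-24 + o*(-5 - 3))*n = (-24 + 1*(-5 - 3))*1 = (-24 + 1*(-8))*1 = (-24 - 8)*1 = -32*1 = -32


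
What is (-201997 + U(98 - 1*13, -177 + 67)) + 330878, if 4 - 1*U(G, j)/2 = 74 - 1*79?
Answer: 128899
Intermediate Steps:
U(G, j) = 18 (U(G, j) = 8 - 2*(74 - 1*79) = 8 - 2*(74 - 79) = 8 - 2*(-5) = 8 + 10 = 18)
(-201997 + U(98 - 1*13, -177 + 67)) + 330878 = (-201997 + 18) + 330878 = -201979 + 330878 = 128899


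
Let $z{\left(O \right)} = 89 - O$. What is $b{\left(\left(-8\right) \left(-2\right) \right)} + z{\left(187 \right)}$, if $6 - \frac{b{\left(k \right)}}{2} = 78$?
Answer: $-242$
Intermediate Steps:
$b{\left(k \right)} = -144$ ($b{\left(k \right)} = 12 - 156 = -144$)
$b{\left(\left(-8\right) \left(-2\right) \right)} + z{\left(187 \right)} = -144 + \left(89 - 187\right) = -144 - 98 = -242$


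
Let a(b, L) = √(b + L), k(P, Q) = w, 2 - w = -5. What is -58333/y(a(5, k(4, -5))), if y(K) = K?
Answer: -58333*√3/6 ≈ -16839.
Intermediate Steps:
w = 7 (w = 2 - 1*(-5) = 2 + 5 = 7)
k(P, Q) = 7
a(b, L) = √(L + b)
-58333/y(a(5, k(4, -5))) = -58333/√(7 + 5) = -58333*√3/6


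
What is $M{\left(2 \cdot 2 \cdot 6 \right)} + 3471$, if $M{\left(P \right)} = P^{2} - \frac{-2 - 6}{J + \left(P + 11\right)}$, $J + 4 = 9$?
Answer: $\frac{20236}{5} \approx 4047.2$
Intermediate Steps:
$J = 5$ ($J = -4 + 9 = 5$)
$M{\left(P \right)} = P^{2} + \frac{8}{16 + P}$ ($M{\left(P \right)} = P^{2} - \frac{-2 - 6}{5 + \left(P + 11\right)} = P^{2} - - \frac{8}{5 + \left(11 + P\right)} = P^{2} - - \frac{8}{16 + P} = P^{2} + \frac{8}{16 + P}$)
$M{\left(2 \cdot 2 \cdot 6 \right)} + 3471 = \frac{8 + \left(2 \cdot 2 \cdot 6\right)^{3} + 16 \left(2 \cdot 2 \cdot 6\right)^{2}}{16 + 2 \cdot 2 \cdot 6} + 3471 = \frac{8 + \left(2 \cdot 12\right)^{3} + 16 \left(2 \cdot 12\right)^{2}}{16 + 2 \cdot 12} + 3471 = \frac{8 + 24^{3} + 16 \cdot 24^{2}}{16 + 24} + 3471 = \frac{8 + 13824 + 16 \cdot 576}{40} + 3471 = \frac{8 + 13824 + 9216}{40} + 3471 = \frac{1}{40} \cdot 23048 + 3471 = \frac{2881}{5} + 3471 = \frac{20236}{5}$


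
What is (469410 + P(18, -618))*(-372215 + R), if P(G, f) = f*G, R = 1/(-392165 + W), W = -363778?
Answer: -42983151682086452/251981 ≈ -1.7058e+11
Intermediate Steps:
R = -1/755943 (R = 1/(-392165 - 363778) = 1/(-755943) = -1/755943 ≈ -1.3229e-6)
P(G, f) = G*f
(469410 + P(18, -618))*(-372215 + R) = (469410 + 18*(-618))*(-372215 - 1/755943) = (469410 - 11124)*(-281373323746/755943) = 458286*(-281373323746/755943) = -42983151682086452/251981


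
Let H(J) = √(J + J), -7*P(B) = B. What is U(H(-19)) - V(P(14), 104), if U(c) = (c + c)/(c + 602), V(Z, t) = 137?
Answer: (-135*√38 + 82474*I)/(√38 - 602*I) ≈ -137.0 + 0.020478*I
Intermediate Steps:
P(B) = -B/7
H(J) = √2*√J (H(J) = √(2*J) = √2*√J)
U(c) = 2*c/(602 + c) (U(c) = (2*c)/(602 + c) = 2*c/(602 + c))
U(H(-19)) - V(P(14), 104) = 2*(√2*√(-19))/(602 + √2*√(-19)) - 1*137 = 2*(√2*(I*√19))/(602 + √2*(I*√19)) - 137 = 2*(I*√38)/(602 + I*√38) - 137 = 2*I*√38/(602 + I*√38) - 137 = -137 + 2*I*√38/(602 + I*√38)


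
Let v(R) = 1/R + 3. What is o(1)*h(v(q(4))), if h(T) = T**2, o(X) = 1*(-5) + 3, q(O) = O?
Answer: -169/8 ≈ -21.125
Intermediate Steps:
o(X) = -2 (o(X) = -5 + 3 = -2)
v(R) = 3 + 1/R
o(1)*h(v(q(4))) = -2*(3 + 1/4)**2 = -2*(13/4)**2 = -2*169/16 = -169/8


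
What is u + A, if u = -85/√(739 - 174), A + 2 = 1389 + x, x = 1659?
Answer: 3046 - 17*√565/113 ≈ 3042.4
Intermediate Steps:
A = 3046 (A = -2 + (1389 + 1659) = -2 + 3048 = 3046)
u = -17*√565/113 (u = -85*√565/565 = -17*√565/113 ≈ -3.5760)
u + A = -17*√565/113 + 3046 = 3046 - 17*√565/113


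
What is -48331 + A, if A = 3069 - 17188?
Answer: -62450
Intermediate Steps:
A = -14119
-48331 + A = -48331 - 14119 = -62450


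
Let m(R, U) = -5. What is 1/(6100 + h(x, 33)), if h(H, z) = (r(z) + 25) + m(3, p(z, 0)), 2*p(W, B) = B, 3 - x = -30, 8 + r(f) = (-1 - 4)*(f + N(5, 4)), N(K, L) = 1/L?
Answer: 4/23783 ≈ 0.00016819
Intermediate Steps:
r(f) = -37/4 - 5*f (r(f) = -8 + (-1 - 4)*(f + 1/4) = -8 - 5*(f + 1/4) = -8 - 5*(1/4 + f) = -8 + (-5/4 - 5*f) = -37/4 - 5*f)
x = 33 (x = 3 - 1*(-30) = 3 + 30 = 33)
p(W, B) = B/2
h(H, z) = 43/4 - 5*z (h(H, z) = ((-37/4 - 5*z) + 25) - 5 = (63/4 - 5*z) - 5 = 43/4 - 5*z)
1/(6100 + h(x, 33)) = 1/(6100 + (43/4 - 5*33)) = 1/(6100 + (43/4 - 165)) = 1/(6100 - 617/4) = 1/(23783/4) = 4/23783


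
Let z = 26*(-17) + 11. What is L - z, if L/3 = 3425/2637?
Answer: 382274/879 ≈ 434.90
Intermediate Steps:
z = -431 (z = -442 + 11 = -431)
L = 3425/879 (L = 3*(3425/2637) = 3425/879 ≈ 3.8965)
L - z = 3425/879 - 1*(-431) = 3425/879 + 431 = 382274/879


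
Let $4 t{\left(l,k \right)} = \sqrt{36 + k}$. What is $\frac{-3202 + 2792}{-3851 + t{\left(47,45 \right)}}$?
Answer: $\frac{328}{3079} \approx 0.10653$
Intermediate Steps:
$t{\left(l,k \right)} = \frac{\sqrt{36 + k}}{4}$
$\frac{-3202 + 2792}{-3851 + t{\left(47,45 \right)}} = \frac{-3202 + 2792}{-3851 + \frac{\sqrt{36 + 45}}{4}} = - \frac{410}{-3851 + \frac{\sqrt{81}}{4}} = - \frac{410}{-3851 + \frac{1}{4} \cdot 9} = - \frac{410}{-3851 + \frac{9}{4}} = - \frac{410}{- \frac{15395}{4}} = \left(-410\right) \left(- \frac{4}{15395}\right) = \frac{328}{3079}$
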